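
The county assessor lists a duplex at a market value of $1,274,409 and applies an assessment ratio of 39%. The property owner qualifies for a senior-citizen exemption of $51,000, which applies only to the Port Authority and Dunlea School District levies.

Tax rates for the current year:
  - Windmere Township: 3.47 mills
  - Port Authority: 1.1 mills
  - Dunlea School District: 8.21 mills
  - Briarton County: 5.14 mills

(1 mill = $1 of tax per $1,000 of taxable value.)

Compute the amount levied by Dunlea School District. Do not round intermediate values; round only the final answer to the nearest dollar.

Assessed value = $1,274,409 × 0.39 = $497,019.51
Dunlea School District taxable value = $497,019.51 − $51,000 = $446,019.51
Dunlea School District levy = $446,019.51 × 0.00821 = $3,661.8201771

$3,662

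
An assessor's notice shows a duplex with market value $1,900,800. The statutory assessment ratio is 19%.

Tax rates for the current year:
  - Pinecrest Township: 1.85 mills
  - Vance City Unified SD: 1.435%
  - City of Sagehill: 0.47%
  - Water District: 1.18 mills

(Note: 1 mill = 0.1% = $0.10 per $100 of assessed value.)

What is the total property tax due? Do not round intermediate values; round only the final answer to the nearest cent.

Assessed value = $1,900,800 × 0.19 = $361,152
Pinecrest Township: $361,152 × 0.00185 = $668.1312
Vance City Unified SD: $361,152 × 0.01435 = $5,182.5312
City of Sagehill: $361,152 × 0.0047 = $1,697.4144
Water District: $361,152 × 0.00118 = $426.15936
Total = $7,974.23616

$7,974.24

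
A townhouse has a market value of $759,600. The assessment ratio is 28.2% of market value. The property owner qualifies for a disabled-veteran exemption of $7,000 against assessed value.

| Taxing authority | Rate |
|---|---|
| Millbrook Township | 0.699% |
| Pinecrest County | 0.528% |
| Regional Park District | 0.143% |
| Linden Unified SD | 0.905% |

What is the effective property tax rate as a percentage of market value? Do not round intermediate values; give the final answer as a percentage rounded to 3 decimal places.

Assessed value = $759,600 × 0.282 = $214,207.2
Taxable value = $214,207.2 − $7,000 = $207,207.2
Millbrook Township: $207,207.2 × 0.00699 = $1,448.378328
Pinecrest County: $207,207.2 × 0.00528 = $1,094.054016
Regional Park District: $207,207.2 × 0.00143 = $296.306296
Linden Unified SD: $207,207.2 × 0.00905 = $1,875.22516
Total tax = $4,713.9638
Effective rate = $4,713.9638 ÷ $759,600 = 0.621% of market value

0.621%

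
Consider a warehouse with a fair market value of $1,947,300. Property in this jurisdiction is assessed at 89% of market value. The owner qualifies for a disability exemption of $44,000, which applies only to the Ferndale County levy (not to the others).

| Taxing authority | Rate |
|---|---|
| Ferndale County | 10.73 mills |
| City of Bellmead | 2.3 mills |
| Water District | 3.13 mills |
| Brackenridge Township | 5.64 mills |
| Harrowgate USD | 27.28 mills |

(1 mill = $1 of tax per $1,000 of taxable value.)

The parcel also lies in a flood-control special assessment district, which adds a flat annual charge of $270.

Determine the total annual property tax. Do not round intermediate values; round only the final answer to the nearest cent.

Assessed value = $1,947,300 × 0.89 = $1,733,097
Ferndale County: ($1,733,097 − $44,000) × 0.01073 = $1,689,097 × 0.01073 = $18,124.01081
City of Bellmead: $1,733,097 × 0.0023 = $3,986.1231
Water District: $1,733,097 × 0.00313 = $5,424.59361
Brackenridge Township: $1,733,097 × 0.00564 = $9,774.66708
Harrowgate USD: $1,733,097 × 0.02728 = $47,278.88616
Levies subtotal = $84,588.28076
Total = $84,588.28076 + $270 = $84,858.28076

$84,858.28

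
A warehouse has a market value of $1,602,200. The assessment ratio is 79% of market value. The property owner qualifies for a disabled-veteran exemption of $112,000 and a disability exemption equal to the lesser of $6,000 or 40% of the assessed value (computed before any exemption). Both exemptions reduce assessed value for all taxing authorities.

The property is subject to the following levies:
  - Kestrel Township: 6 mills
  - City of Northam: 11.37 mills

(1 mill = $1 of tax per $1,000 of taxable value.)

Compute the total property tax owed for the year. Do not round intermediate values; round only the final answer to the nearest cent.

$19,936.21

Assessed value = $1,602,200 × 0.79 = $1,265,738
Disability exemption = min($6,000, 40% × $1,265,738) = min($6,000, $506,295.2) = $6,000 (dollar cap binds)
Taxable value = $1,265,738 − $112,000 − $6,000 = $1,147,738
Kestrel Township: $1,147,738 × 0.006 = $6,886.428
City of Northam: $1,147,738 × 0.01137 = $13,049.78106
Total = $19,936.20906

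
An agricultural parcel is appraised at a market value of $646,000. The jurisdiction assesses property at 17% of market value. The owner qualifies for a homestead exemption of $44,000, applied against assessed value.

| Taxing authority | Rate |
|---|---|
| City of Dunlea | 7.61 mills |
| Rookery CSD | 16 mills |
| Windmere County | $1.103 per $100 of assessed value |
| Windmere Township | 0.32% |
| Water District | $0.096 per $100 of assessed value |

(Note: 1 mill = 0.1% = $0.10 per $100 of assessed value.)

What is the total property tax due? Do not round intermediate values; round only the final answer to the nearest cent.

$2,553.82

Assessed value = $646,000 × 0.17 = $109,820
Taxable value = $109,820 − $44,000 = $65,820
City of Dunlea: $65,820 × 0.00761 = $500.8902
Rookery CSD: $65,820 × 0.016 = $1,053.12
Windmere County: $65,820 × 0.01103 = $725.9946
Windmere Township: $65,820 × 0.0032 = $210.624
Water District: $65,820 × 0.00096 = $63.1872
Total = $2,553.816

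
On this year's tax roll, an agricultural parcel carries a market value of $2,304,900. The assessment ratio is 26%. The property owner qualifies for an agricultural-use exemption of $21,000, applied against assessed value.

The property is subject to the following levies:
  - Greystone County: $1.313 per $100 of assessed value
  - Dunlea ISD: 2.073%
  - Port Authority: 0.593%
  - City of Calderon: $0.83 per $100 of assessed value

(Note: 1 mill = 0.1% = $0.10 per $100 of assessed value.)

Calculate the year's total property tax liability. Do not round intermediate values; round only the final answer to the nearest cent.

$27,809.20

Assessed value = $2,304,900 × 0.26 = $599,274
Taxable value = $599,274 − $21,000 = $578,274
Greystone County: $578,274 × 0.01313 = $7,592.73762
Dunlea ISD: $578,274 × 0.02073 = $11,987.62002
Port Authority: $578,274 × 0.00593 = $3,429.16482
City of Calderon: $578,274 × 0.0083 = $4,799.6742
Total = $27,809.19666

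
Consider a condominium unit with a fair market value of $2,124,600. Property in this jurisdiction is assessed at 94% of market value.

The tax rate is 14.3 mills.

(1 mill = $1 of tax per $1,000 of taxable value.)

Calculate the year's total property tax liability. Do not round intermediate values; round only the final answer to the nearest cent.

Assessed value = $2,124,600 × 0.94 = $1,997,124
Tax = $1,997,124 × 0.0143 = $28,558.8732

$28,558.87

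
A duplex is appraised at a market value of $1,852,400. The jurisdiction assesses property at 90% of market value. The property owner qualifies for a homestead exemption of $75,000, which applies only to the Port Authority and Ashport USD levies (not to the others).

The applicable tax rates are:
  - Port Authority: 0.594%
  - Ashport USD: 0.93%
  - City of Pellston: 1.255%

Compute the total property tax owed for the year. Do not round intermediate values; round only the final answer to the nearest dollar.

Assessed value = $1,852,400 × 0.9 = $1,667,160
Port Authority: ($1,667,160 − $75,000) × 0.00594 = $1,592,160 × 0.00594 = $9,457.4304
Ashport USD: ($1,667,160 − $75,000) × 0.0093 = $1,592,160 × 0.0093 = $14,807.088
City of Pellston: $1,667,160 × 0.01255 = $20,922.858
Total = $45,187.3764

$45,187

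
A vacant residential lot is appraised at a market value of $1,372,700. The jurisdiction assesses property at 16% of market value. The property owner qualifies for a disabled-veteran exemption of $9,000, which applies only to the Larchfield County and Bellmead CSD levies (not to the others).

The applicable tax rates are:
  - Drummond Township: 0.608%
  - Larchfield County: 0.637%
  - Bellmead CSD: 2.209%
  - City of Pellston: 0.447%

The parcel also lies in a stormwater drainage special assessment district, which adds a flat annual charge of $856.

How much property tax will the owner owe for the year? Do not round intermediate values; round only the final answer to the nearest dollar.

Assessed value = $1,372,700 × 0.16 = $219,632
Drummond Township: $219,632 × 0.00608 = $1,335.36256
Larchfield County: ($219,632 − $9,000) × 0.00637 = $210,632 × 0.00637 = $1,341.72584
Bellmead CSD: ($219,632 − $9,000) × 0.02209 = $210,632 × 0.02209 = $4,652.86088
City of Pellston: $219,632 × 0.00447 = $981.75504
Levies subtotal = $8,311.70432
Total = $8,311.70432 + $856 = $9,167.70432

$9,168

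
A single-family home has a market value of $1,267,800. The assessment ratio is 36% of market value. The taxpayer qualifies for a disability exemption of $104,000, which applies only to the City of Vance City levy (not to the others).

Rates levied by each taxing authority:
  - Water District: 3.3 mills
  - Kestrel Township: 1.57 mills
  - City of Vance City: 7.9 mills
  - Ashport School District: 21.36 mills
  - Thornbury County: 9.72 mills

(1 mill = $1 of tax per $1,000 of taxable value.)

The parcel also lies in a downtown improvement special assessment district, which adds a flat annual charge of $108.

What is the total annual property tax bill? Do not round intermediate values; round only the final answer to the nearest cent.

Assessed value = $1,267,800 × 0.36 = $456,408
Water District: $456,408 × 0.0033 = $1,506.1464
Kestrel Township: $456,408 × 0.00157 = $716.56056
City of Vance City: ($456,408 − $104,000) × 0.0079 = $352,408 × 0.0079 = $2,784.0232
Ashport School District: $456,408 × 0.02136 = $9,748.87488
Thornbury County: $456,408 × 0.00972 = $4,436.28576
Levies subtotal = $19,191.8908
Total = $19,191.8908 + $108 = $19,299.8908

$19,299.89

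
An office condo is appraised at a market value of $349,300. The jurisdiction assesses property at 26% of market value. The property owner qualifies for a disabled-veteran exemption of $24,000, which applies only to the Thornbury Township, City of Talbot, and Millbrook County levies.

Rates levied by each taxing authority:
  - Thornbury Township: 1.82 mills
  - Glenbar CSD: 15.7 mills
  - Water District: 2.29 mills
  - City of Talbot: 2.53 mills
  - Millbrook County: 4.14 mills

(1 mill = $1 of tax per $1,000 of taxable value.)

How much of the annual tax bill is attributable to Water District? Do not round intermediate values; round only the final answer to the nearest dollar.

Assessed value = $349,300 × 0.26 = $90,818
Water District taxable value = $90,818 (exemption does not apply)
Water District levy = $90,818 × 0.00229 = $207.97322

$208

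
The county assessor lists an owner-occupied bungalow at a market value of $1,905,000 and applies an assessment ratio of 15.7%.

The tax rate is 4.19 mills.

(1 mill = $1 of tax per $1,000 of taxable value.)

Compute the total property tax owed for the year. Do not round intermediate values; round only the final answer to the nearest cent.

$1,253.17

Assessed value = $1,905,000 × 0.157 = $299,085
Tax = $299,085 × 0.00419 = $1,253.16615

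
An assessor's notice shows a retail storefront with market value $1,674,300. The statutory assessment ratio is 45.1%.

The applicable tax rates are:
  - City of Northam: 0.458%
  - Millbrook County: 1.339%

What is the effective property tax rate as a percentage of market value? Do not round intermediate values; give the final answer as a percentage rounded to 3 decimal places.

Assessed value = $1,674,300 × 0.451 = $755,109.3
City of Northam: $755,109.3 × 0.00458 = $3,458.400594
Millbrook County: $755,109.3 × 0.01339 = $10,110.913527
Total tax = $13,569.314121
Effective rate = $13,569.314121 ÷ $1,674,300 = 0.810% of market value

0.810%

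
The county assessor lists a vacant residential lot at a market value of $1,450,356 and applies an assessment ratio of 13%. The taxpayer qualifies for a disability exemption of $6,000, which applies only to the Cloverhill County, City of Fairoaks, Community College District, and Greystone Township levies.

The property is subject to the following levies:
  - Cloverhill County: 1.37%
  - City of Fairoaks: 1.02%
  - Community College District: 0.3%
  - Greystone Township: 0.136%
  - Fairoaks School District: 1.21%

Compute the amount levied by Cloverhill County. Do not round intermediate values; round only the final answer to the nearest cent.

$2,500.88

Assessed value = $1,450,356 × 0.13 = $188,546.28
Cloverhill County taxable value = $188,546.28 − $6,000 = $182,546.28
Cloverhill County levy = $182,546.28 × 0.0137 = $2,500.884036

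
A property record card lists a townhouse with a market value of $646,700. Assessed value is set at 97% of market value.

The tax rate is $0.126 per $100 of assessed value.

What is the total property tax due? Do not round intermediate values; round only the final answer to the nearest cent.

$790.40

Assessed value = $646,700 × 0.97 = $627,299
Tax = $627,299 × 0.00126 = $790.39674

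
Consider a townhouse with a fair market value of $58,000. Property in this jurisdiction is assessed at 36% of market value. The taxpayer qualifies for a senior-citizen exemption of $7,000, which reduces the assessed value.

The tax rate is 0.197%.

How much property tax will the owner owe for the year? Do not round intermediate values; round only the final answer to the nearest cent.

Assessed value = $58,000 × 0.36 = $20,880
Taxable value = $20,880 − $7,000 = $13,880
Tax = $13,880 × 0.00197 = $27.3436

$27.34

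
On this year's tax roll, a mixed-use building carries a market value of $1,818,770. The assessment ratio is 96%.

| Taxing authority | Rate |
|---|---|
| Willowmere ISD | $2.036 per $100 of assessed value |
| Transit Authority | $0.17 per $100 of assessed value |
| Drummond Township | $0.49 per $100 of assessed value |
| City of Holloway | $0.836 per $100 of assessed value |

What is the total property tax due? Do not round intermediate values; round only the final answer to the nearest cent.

Assessed value = $1,818,770 × 0.96 = $1,746,019.2
Willowmere ISD: $1,746,019.2 × 0.02036 = $35,548.950912
Transit Authority: $1,746,019.2 × 0.0017 = $2,968.23264
Drummond Township: $1,746,019.2 × 0.0049 = $8,555.49408
City of Holloway: $1,746,019.2 × 0.00836 = $14,596.720512
Total = $35,548.950912 + $2,968.23264 + $8,555.49408 + $14,596.720512 = $61,669.398144

$61,669.40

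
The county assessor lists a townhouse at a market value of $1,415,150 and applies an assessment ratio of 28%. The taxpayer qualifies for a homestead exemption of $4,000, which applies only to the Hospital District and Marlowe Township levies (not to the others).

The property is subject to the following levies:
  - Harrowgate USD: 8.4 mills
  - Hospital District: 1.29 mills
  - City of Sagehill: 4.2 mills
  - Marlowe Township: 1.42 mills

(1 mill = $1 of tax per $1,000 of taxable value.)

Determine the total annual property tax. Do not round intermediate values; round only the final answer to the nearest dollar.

$6,056

Assessed value = $1,415,150 × 0.28 = $396,242
Harrowgate USD: $396,242 × 0.0084 = $3,328.4328
Hospital District: ($396,242 − $4,000) × 0.00129 = $392,242 × 0.00129 = $505.99218
City of Sagehill: $396,242 × 0.0042 = $1,664.2164
Marlowe Township: ($396,242 − $4,000) × 0.00142 = $392,242 × 0.00142 = $556.98364
Total = $6,055.62502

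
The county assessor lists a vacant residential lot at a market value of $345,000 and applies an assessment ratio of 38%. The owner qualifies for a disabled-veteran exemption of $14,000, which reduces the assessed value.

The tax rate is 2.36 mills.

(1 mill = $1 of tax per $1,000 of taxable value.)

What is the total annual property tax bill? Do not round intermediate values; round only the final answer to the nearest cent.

$276.36

Assessed value = $345,000 × 0.38 = $131,100
Taxable value = $131,100 − $14,000 = $117,100
Tax = $117,100 × 0.00236 = $276.356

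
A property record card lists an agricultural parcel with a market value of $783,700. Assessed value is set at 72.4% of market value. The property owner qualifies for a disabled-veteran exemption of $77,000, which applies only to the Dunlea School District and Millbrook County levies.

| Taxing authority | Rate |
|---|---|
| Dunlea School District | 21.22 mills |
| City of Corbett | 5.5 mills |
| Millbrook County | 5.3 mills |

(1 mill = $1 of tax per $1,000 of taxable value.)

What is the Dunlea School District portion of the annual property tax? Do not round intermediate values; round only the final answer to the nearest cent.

$10,406.26

Assessed value = $783,700 × 0.724 = $567,398.8
Dunlea School District taxable value = $567,398.8 − $77,000 = $490,398.8
Dunlea School District levy = $490,398.8 × 0.02122 = $10,406.262536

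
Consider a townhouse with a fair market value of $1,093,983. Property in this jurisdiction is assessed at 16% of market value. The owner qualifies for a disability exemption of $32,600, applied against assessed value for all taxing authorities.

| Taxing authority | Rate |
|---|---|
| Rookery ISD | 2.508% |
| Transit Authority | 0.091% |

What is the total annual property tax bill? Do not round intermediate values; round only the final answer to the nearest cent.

Assessed value = $1,093,983 × 0.16 = $175,037.28
Taxable value = $175,037.28 − $32,600 = $142,437.28
Rookery ISD: $142,437.28 × 0.02508 = $3,572.3269824
Transit Authority: $142,437.28 × 0.00091 = $129.6179248
Total = $3,572.3269824 + $129.6179248 = $3,701.9449072

$3,701.94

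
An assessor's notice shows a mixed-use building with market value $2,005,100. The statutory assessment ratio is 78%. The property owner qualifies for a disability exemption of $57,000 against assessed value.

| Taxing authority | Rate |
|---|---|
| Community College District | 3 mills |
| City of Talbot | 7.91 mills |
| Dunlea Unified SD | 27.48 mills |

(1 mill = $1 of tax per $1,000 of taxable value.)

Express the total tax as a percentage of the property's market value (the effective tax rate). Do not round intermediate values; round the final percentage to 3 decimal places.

Assessed value = $2,005,100 × 0.78 = $1,563,978
Taxable value = $1,563,978 − $57,000 = $1,506,978
Community College District: $1,506,978 × 0.003 = $4,520.934
City of Talbot: $1,506,978 × 0.00791 = $11,920.19598
Dunlea Unified SD: $1,506,978 × 0.02748 = $41,411.75544
Total tax = $57,852.88542
Effective rate = $57,852.88542 ÷ $2,005,100 = 2.885% of market value

2.885%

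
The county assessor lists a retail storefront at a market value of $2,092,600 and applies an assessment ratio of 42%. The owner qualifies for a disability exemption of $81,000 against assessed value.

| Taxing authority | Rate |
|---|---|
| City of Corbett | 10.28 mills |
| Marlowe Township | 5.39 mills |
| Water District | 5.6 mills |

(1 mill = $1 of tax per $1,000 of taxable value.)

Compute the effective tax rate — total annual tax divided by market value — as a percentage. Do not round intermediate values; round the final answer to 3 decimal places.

0.811%

Assessed value = $2,092,600 × 0.42 = $878,892
Taxable value = $878,892 − $81,000 = $797,892
City of Corbett: $797,892 × 0.01028 = $8,202.32976
Marlowe Township: $797,892 × 0.00539 = $4,300.63788
Water District: $797,892 × 0.0056 = $4,468.1952
Total tax = $16,971.16284
Effective rate = $16,971.16284 ÷ $2,092,600 = 0.811% of market value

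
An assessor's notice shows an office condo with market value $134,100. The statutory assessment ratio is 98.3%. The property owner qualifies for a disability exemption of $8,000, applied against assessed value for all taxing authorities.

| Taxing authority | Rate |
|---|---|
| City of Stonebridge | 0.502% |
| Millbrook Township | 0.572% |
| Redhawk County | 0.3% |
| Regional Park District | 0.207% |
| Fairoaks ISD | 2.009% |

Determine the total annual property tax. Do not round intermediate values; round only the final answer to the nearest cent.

Assessed value = $134,100 × 0.983 = $131,820.3
Taxable value = $131,820.3 − $8,000 = $123,820.3
City of Stonebridge: $123,820.3 × 0.00502 = $621.577906
Millbrook Township: $123,820.3 × 0.00572 = $708.252116
Redhawk County: $123,820.3 × 0.003 = $371.4609
Regional Park District: $123,820.3 × 0.00207 = $256.308021
Fairoaks ISD: $123,820.3 × 0.02009 = $2,487.549827
Total = $621.577906 + $708.252116 + $371.4609 + $256.308021 + $2,487.549827 = $4,445.14877

$4,445.15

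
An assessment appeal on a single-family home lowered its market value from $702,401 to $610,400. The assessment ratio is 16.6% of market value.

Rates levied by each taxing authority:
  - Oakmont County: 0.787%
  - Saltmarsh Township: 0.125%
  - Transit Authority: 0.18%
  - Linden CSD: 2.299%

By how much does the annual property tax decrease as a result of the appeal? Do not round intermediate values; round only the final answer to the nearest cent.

Old assessed value = $702,401 × 0.166 = $116,598.566
New assessed value = $610,400 × 0.166 = $101,326.4
Combined rate = 0.00787 + 0.00125 + 0.0018 + 0.02299 = 0.03391
Old tax = $116,598.566 × 0.03391 = $3,953.85737306
New tax = $101,326.4 × 0.03391 = $3,435.978224
Reduction = $3,953.85737306 − $3,435.978224 = $517.87914906

$517.88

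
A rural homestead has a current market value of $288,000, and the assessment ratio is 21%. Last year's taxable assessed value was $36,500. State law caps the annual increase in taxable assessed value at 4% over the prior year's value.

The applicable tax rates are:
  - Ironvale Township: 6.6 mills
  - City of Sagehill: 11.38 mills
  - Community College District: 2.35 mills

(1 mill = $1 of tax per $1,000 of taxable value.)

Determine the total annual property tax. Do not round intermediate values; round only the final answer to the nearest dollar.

$772

Uncapped assessed value = $288,000 × 0.21 = $60,480
Cap limit = $36,500 × 1.04 = $37,960
Taxable assessed value = min($60,480, $37,960) = $37,960 (cap binds)
Ironvale Township: $37,960 × 0.0066 = $250.536
City of Sagehill: $37,960 × 0.01138 = $431.9848
Community College District: $37,960 × 0.00235 = $89.206
Total = $771.7268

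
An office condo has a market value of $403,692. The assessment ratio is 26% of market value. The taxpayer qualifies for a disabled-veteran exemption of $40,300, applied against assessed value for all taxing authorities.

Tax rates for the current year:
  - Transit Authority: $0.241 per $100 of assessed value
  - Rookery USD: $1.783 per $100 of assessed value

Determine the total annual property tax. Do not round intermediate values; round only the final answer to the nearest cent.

$1,308.72

Assessed value = $403,692 × 0.26 = $104,959.92
Taxable value = $104,959.92 − $40,300 = $64,659.92
Transit Authority: $64,659.92 × 0.00241 = $155.8304072
Rookery USD: $64,659.92 × 0.01783 = $1,152.8863736
Total = $155.8304072 + $1,152.8863736 = $1,308.7167808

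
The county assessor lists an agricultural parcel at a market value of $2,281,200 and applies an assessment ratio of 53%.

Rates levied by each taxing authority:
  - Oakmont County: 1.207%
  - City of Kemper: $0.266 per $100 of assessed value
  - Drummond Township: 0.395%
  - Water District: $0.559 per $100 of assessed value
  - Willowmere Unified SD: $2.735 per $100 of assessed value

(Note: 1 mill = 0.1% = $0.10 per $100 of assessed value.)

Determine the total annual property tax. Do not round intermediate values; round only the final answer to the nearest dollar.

Assessed value = $2,281,200 × 0.53 = $1,209,036
Oakmont County: $1,209,036 × 0.01207 = $14,593.06452
City of Kemper: $1,209,036 × 0.00266 = $3,216.03576
Drummond Township: $1,209,036 × 0.00395 = $4,775.6922
Water District: $1,209,036 × 0.00559 = $6,758.51124
Willowmere Unified SD: $1,209,036 × 0.02735 = $33,067.1346
Total = $62,410.43832

$62,410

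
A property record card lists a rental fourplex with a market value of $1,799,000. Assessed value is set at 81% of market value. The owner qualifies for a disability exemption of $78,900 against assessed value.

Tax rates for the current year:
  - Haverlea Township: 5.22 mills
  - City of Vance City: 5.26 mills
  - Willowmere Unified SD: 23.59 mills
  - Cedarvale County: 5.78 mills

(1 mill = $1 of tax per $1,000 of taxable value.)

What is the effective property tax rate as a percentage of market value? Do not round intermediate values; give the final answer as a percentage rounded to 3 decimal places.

3.053%

Assessed value = $1,799,000 × 0.81 = $1,457,190
Taxable value = $1,457,190 − $78,900 = $1,378,290
Haverlea Township: $1,378,290 × 0.00522 = $7,194.6738
City of Vance City: $1,378,290 × 0.00526 = $7,249.8054
Willowmere Unified SD: $1,378,290 × 0.02359 = $32,513.8611
Cedarvale County: $1,378,290 × 0.00578 = $7,966.5162
Total tax = $54,924.8565
Effective rate = $54,924.8565 ÷ $1,799,000 = 3.053% of market value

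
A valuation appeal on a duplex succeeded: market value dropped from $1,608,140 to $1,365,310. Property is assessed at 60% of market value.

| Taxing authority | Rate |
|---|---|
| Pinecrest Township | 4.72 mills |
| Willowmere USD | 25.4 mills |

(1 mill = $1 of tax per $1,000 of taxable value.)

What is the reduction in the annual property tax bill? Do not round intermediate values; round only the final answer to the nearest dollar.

$4,388

Old assessed value = $1,608,140 × 0.6 = $964,884
New assessed value = $1,365,310 × 0.6 = $819,186
Combined rate = 0.00472 + 0.0254 = 0.03012
Old tax = $964,884 × 0.03012 = $29,062.30608
New tax = $819,186 × 0.03012 = $24,673.88232
Reduction = $29,062.30608 − $24,673.88232 = $4,388.42376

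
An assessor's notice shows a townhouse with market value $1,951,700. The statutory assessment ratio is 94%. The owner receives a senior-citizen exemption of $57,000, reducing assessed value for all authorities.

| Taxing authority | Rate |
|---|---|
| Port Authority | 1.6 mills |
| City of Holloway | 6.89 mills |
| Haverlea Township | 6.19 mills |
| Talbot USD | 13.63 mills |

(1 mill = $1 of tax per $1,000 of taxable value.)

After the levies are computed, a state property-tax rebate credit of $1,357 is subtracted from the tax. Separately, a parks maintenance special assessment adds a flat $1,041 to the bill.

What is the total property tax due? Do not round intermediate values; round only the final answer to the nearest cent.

Assessed value = $1,951,700 × 0.94 = $1,834,598
Taxable value = $1,834,598 − $57,000 = $1,777,598
Port Authority: $1,777,598 × 0.0016 = $2,844.1568
City of Holloway: $1,777,598 × 0.00689 = $12,247.65022
Haverlea Township: $1,777,598 × 0.00619 = $11,003.33162
Talbot USD: $1,777,598 × 0.01363 = $24,228.66074
Levies subtotal = $50,323.79938
After credit = $50,323.79938 − $1,357 = $48,966.79938
Total = $48,966.79938 + $1,041 = $50,007.79938

$50,007.80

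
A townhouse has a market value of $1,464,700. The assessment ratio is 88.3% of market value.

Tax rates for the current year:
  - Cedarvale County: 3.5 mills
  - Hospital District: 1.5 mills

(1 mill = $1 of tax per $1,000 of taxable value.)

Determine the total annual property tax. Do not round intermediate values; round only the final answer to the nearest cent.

$6,466.65

Assessed value = $1,464,700 × 0.883 = $1,293,330.1
Cedarvale County: $1,293,330.1 × 0.0035 = $4,526.65535
Hospital District: $1,293,330.1 × 0.0015 = $1,939.99515
Total = $4,526.65535 + $1,939.99515 = $6,466.6505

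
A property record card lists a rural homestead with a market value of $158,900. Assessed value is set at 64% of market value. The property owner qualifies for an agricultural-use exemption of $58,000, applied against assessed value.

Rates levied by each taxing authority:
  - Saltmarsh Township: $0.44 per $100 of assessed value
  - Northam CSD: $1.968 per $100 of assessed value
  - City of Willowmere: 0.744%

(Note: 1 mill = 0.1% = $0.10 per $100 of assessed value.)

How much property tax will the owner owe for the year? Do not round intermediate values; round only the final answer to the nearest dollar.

$1,377

Assessed value = $158,900 × 0.64 = $101,696
Taxable value = $101,696 − $58,000 = $43,696
Saltmarsh Township: $43,696 × 0.0044 = $192.2624
Northam CSD: $43,696 × 0.01968 = $859.93728
City of Willowmere: $43,696 × 0.00744 = $325.09824
Total = $1,377.29792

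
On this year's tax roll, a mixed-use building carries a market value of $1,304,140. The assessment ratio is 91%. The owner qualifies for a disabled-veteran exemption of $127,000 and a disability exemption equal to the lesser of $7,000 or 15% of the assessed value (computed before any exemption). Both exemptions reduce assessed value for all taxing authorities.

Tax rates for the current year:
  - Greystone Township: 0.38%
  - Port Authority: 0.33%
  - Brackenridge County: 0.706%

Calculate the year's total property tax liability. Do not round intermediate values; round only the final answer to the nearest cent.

$14,907.19

Assessed value = $1,304,140 × 0.91 = $1,186,767.4
Disability exemption = min($7,000, 15% × $1,186,767.4) = min($7,000, $178,015.11) = $7,000 (dollar cap binds)
Taxable value = $1,186,767.4 − $127,000 − $7,000 = $1,052,767.4
Greystone Township: $1,052,767.4 × 0.0038 = $4,000.51612
Port Authority: $1,052,767.4 × 0.0033 = $3,474.13242
Brackenridge County: $1,052,767.4 × 0.00706 = $7,432.537844
Total = $14,907.186384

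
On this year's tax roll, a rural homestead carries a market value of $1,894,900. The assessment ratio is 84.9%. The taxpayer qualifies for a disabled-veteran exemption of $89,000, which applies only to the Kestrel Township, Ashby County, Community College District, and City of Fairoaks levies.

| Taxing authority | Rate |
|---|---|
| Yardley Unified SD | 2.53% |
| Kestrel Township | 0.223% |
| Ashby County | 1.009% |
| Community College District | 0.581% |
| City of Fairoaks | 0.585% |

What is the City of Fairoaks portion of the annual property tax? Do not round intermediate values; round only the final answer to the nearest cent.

$8,890.66

Assessed value = $1,894,900 × 0.849 = $1,608,770.1
City of Fairoaks taxable value = $1,608,770.1 − $89,000 = $1,519,770.1
City of Fairoaks levy = $1,519,770.1 × 0.00585 = $8,890.655085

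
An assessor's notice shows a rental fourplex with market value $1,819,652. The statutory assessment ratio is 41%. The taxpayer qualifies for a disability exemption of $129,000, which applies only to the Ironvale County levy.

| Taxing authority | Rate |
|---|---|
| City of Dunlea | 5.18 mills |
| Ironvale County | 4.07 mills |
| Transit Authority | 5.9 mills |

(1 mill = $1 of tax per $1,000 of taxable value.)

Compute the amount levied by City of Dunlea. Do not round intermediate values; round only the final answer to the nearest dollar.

Assessed value = $1,819,652 × 0.41 = $746,057.32
City of Dunlea taxable value = $746,057.32 (exemption does not apply)
City of Dunlea levy = $746,057.32 × 0.00518 = $3,864.5769176

$3,865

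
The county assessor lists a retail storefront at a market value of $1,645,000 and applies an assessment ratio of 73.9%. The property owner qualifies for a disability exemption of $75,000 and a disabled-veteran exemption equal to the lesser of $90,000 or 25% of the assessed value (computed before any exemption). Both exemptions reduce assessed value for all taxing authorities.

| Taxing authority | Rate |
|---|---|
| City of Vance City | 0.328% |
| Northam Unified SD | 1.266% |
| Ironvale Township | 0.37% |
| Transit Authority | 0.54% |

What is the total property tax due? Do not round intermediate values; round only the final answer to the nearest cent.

$26,308.40

Assessed value = $1,645,000 × 0.739 = $1,215,655
Disabled-veteran exemption = min($90,000, 25% × $1,215,655) = min($90,000, $303,913.75) = $90,000 (dollar cap binds)
Taxable value = $1,215,655 − $75,000 − $90,000 = $1,050,655
City of Vance City: $1,050,655 × 0.00328 = $3,446.1484
Northam Unified SD: $1,050,655 × 0.01266 = $13,301.2923
Ironvale Township: $1,050,655 × 0.0037 = $3,887.4235
Transit Authority: $1,050,655 × 0.0054 = $5,673.537
Total = $26,308.4012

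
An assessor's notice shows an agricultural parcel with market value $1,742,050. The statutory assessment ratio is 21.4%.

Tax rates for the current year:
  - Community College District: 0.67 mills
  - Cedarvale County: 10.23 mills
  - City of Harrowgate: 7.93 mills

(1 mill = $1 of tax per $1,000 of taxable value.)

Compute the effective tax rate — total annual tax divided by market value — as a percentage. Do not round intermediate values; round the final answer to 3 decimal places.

Assessed value = $1,742,050 × 0.214 = $372,798.7
Community College District: $372,798.7 × 0.00067 = $249.775129
Cedarvale County: $372,798.7 × 0.01023 = $3,813.730701
City of Harrowgate: $372,798.7 × 0.00793 = $2,956.293691
Total tax = $7,019.799521
Effective rate = $7,019.799521 ÷ $1,742,050 = 0.403% of market value

0.403%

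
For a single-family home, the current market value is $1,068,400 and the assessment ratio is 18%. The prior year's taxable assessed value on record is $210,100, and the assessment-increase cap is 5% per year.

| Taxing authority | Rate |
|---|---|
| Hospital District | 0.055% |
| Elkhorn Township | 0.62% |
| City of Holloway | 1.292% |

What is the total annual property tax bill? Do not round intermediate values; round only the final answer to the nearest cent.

$3,782.78

Uncapped assessed value = $1,068,400 × 0.18 = $192,312
Cap limit = $210,100 × 1.05 = $220,605
Taxable assessed value = min($192,312, $220,605) = $192,312 (cap does not bind)
Hospital District: $192,312 × 0.00055 = $105.7716
Elkhorn Township: $192,312 × 0.0062 = $1,192.3344
City of Holloway: $192,312 × 0.01292 = $2,484.67104
Total = $3,782.77704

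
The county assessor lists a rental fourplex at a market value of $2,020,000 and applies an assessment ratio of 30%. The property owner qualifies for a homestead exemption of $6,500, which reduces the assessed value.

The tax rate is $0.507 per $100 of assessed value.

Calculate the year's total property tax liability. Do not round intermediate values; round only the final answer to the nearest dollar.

Assessed value = $2,020,000 × 0.3 = $606,000
Taxable value = $606,000 − $6,500 = $599,500
Tax = $599,500 × 0.00507 = $3,039.465

$3,039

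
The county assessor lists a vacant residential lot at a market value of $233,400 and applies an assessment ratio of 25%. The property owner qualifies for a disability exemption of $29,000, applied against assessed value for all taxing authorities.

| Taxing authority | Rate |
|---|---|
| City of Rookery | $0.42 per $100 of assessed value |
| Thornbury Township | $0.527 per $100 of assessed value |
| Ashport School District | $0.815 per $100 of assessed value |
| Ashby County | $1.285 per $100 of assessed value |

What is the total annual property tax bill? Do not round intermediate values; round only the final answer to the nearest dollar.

Assessed value = $233,400 × 0.25 = $58,350
Taxable value = $58,350 − $29,000 = $29,350
City of Rookery: $29,350 × 0.0042 = $123.27
Thornbury Township: $29,350 × 0.00527 = $154.6745
Ashport School District: $29,350 × 0.00815 = $239.2025
Ashby County: $29,350 × 0.01285 = $377.1475
Total = $123.27 + $154.6745 + $239.2025 + $377.1475 = $894.2945

$894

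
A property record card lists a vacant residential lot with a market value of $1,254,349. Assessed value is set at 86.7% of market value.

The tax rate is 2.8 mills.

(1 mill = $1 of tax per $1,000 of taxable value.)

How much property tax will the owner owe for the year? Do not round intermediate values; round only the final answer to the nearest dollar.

$3,045

Assessed value = $1,254,349 × 0.867 = $1,087,520.583
Tax = $1,087,520.583 × 0.0028 = $3,045.0576324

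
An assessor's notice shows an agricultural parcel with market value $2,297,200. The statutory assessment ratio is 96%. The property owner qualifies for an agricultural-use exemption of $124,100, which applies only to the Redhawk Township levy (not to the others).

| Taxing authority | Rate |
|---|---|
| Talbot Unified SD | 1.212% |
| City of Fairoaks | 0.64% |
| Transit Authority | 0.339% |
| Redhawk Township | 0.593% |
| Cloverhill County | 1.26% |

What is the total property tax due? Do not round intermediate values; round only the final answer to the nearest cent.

$88,446.90

Assessed value = $2,297,200 × 0.96 = $2,205,312
Talbot Unified SD: $2,205,312 × 0.01212 = $26,728.38144
City of Fairoaks: $2,205,312 × 0.0064 = $14,113.9968
Transit Authority: $2,205,312 × 0.00339 = $7,476.00768
Redhawk Township: ($2,205,312 − $124,100) × 0.00593 = $2,081,212 × 0.00593 = $12,341.58716
Cloverhill County: $2,205,312 × 0.0126 = $27,786.9312
Total = $88,446.90428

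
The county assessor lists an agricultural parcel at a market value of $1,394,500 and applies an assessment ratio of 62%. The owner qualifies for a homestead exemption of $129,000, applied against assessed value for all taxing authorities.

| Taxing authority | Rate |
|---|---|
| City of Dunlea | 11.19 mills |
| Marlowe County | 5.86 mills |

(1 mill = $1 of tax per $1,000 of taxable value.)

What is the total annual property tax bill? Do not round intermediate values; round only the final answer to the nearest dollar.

Assessed value = $1,394,500 × 0.62 = $864,590
Taxable value = $864,590 − $129,000 = $735,590
City of Dunlea: $735,590 × 0.01119 = $8,231.2521
Marlowe County: $735,590 × 0.00586 = $4,310.5574
Total = $8,231.2521 + $4,310.5574 = $12,541.8095

$12,542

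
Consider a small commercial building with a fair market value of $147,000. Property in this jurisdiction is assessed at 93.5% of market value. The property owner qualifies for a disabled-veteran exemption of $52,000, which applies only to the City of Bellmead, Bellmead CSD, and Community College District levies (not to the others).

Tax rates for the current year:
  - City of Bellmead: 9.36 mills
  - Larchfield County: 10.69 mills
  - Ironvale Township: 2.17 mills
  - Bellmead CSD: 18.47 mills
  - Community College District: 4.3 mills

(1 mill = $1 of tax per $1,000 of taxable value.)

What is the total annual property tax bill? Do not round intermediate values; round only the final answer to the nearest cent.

Assessed value = $147,000 × 0.935 = $137,445
City of Bellmead: ($137,445 − $52,000) × 0.00936 = $85,445 × 0.00936 = $799.7652
Larchfield County: $137,445 × 0.01069 = $1,469.28705
Ironvale Township: $137,445 × 0.00217 = $298.25565
Bellmead CSD: ($137,445 − $52,000) × 0.01847 = $85,445 × 0.01847 = $1,578.16915
Community College District: ($137,445 − $52,000) × 0.0043 = $85,445 × 0.0043 = $367.4135
Total = $4,512.89055

$4,512.89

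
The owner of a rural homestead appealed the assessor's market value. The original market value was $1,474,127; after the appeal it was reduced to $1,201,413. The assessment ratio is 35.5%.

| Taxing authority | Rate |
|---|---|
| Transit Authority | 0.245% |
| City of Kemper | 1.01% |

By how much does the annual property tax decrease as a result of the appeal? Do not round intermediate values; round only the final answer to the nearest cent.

Old assessed value = $1,474,127 × 0.355 = $523,315.085
New assessed value = $1,201,413 × 0.355 = $426,501.615
Combined rate = 0.00245 + 0.0101 = 0.01255
Old tax = $523,315.085 × 0.01255 = $6,567.60431675
New tax = $426,501.615 × 0.01255 = $5,352.59526825
Reduction = $6,567.60431675 − $5,352.59526825 = $1,215.0090485

$1,215.01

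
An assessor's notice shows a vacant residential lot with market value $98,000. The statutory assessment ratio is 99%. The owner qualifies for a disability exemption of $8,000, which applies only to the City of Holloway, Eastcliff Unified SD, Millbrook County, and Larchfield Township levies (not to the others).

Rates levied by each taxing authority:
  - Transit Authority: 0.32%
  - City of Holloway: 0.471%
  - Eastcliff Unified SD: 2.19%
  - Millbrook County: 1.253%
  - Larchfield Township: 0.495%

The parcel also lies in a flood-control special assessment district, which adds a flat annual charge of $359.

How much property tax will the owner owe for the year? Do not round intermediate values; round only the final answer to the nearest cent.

$4,594.36

Assessed value = $98,000 × 0.99 = $97,020
Transit Authority: $97,020 × 0.0032 = $310.464
City of Holloway: ($97,020 − $8,000) × 0.00471 = $89,020 × 0.00471 = $419.2842
Eastcliff Unified SD: ($97,020 − $8,000) × 0.0219 = $89,020 × 0.0219 = $1,949.538
Millbrook County: ($97,020 − $8,000) × 0.01253 = $89,020 × 0.01253 = $1,115.4206
Larchfield Township: ($97,020 − $8,000) × 0.00495 = $89,020 × 0.00495 = $440.649
Levies subtotal = $4,235.3558
Total = $4,235.3558 + $359 = $4,594.3558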